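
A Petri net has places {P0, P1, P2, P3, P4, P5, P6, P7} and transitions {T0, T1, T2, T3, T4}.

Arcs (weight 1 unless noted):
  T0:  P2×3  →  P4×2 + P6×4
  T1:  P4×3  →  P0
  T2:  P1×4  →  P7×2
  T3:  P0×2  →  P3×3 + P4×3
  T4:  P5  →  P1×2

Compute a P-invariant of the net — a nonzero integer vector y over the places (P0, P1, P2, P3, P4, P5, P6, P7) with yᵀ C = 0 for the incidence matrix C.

Incidence matrix C (rows=places, cols=transitions):
       T0   T1   T2   T3   T4
   P0   0    1    0   -2    0
   P1   0    0   -4    0    2
   P2  -3    0    0    0    0
   P3   0    0    0    3    0
   P4   2   -3    0    3    0
   P5   0    0    0    0   -1
   P6   4    0    0    0    0
   P7   0    0    2    0    0

Candidate y = [9, 0, 2, 3, 3, 0, 0, 0]; check y·C column-wise:
  col T0: 9·0 + 2·-3 + 3·0 + 3·2 + 0·4 = 0
  col T1: 9·1 + 2·0 + 3·0 + 3·-3 = 0
  col T2: 9·0 + 0·-4 + 2·0 + 3·0 + 3·0 + 0·2 = 0
  col T3: 9·-2 + 2·0 + 3·3 + 3·3 = 0
  col T4: 9·0 + 0·2 + 2·0 + 3·0 + 3·0 + 0·-1 = 0

y = (P0:9, P1:0, P2:2, P3:3, P4:3, P5:0, P6:0, P7:0)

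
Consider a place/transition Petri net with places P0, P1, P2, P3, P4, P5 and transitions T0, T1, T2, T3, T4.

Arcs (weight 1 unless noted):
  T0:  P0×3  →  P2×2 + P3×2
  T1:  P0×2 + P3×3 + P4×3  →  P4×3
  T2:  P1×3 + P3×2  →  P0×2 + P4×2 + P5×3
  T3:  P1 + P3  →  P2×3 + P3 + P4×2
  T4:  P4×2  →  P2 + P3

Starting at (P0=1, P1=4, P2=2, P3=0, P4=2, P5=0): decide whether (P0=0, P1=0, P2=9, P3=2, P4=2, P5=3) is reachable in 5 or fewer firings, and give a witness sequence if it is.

step 1: fire T4:  (P0=1, P1=4, P2=2, P3=0, P4=2, P5=0) → (P0=1, P1=4, P2=3, P3=1, P4=0, P5=0)
step 2: fire T3:  (P0=1, P1=4, P2=3, P3=1, P4=0, P5=0) → (P0=1, P1=3, P2=6, P3=1, P4=2, P5=0)
step 3: fire T4:  (P0=1, P1=3, P2=6, P3=1, P4=2, P5=0) → (P0=1, P1=3, P2=7, P3=2, P4=0, P5=0)
step 4: fire T2:  (P0=1, P1=3, P2=7, P3=2, P4=0, P5=0) → (P0=3, P1=0, P2=7, P3=0, P4=2, P5=3)
step 5: fire T0:  (P0=3, P1=0, P2=7, P3=0, P4=2, P5=3) → (P0=0, P1=0, P2=9, P3=2, P4=2, P5=3)

YES — reachable via ⟨T4, T3, T4, T2, T0⟩ (5 firings)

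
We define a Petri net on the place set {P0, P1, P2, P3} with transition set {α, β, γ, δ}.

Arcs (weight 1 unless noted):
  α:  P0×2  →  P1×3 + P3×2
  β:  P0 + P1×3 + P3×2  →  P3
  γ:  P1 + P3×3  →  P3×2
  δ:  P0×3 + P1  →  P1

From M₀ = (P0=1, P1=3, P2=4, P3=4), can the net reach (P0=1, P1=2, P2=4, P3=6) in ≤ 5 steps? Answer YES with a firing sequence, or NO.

depth 0: 1 marking
depth 1: 3 markings reached so far
depth 2: 4 markings reached so far
depth 3: 4 markings reached so far
(frontier empty at depth 3; search complete)
target is not among the 4 markings reachable within 5 steps

NO — not reachable within 5 firings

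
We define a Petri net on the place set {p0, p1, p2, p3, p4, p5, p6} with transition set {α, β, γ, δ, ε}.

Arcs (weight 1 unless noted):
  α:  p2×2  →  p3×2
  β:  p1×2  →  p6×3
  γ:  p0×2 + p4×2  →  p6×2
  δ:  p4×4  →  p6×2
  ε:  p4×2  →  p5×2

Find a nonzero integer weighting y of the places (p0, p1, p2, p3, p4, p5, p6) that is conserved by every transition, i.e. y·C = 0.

Incidence matrix C (rows=places, cols=transitions):
        α    β    γ    δ    ε
   p0   0    0   -2    0    0
   p1   0   -2    0    0    0
   p2  -2    0    0    0    0
   p3   2    0    0    0    0
   p4   0    0   -2   -4   -2
   p5   0    0    0    0    2
   p6   0    3    2    2    0

Candidate y = [0, 0, 1, 1, 0, 0, 0]; check y·C column-wise:
  col α: 1·-2 + 1·2 = 0
  col β: 0·-2 + 1·0 + 1·0 + 0·3 = 0
  col γ: 0·-2 + 1·0 + 1·0 + 0·-2 + 0·2 = 0
  col δ: 1·0 + 1·0 + 0·-4 + 0·2 = 0
  col ε: 1·0 + 1·0 + 0·-2 + 0·2 = 0

y = (p0:0, p1:0, p2:1, p3:1, p4:0, p5:0, p6:0)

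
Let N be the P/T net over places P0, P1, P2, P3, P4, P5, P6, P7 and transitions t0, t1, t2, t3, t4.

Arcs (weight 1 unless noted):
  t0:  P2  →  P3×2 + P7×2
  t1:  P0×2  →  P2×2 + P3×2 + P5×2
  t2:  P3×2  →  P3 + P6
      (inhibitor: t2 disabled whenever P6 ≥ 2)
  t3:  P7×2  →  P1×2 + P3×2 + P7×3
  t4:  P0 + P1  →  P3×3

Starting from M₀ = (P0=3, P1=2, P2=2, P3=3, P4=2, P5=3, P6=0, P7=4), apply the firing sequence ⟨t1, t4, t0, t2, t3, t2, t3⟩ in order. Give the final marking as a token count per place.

step 1: fire t1:  (P0=3, P1=2, P2=2, P3=3, P4=2, P5=3, P6=0, P7=4) → (P0=1, P1=2, P2=4, P3=5, P4=2, P5=5, P6=0, P7=4)
step 2: fire t4:  (P0=1, P1=2, P2=4, P3=5, P4=2, P5=5, P6=0, P7=4) → (P0=0, P1=1, P2=4, P3=8, P4=2, P5=5, P6=0, P7=4)
step 3: fire t0:  (P0=0, P1=1, P2=4, P3=8, P4=2, P5=5, P6=0, P7=4) → (P0=0, P1=1, P2=3, P3=10, P4=2, P5=5, P6=0, P7=6)
step 4: fire t2:  (P0=0, P1=1, P2=3, P3=10, P4=2, P5=5, P6=0, P7=6) → (P0=0, P1=1, P2=3, P3=9, P4=2, P5=5, P6=1, P7=6)
step 5: fire t3:  (P0=0, P1=1, P2=3, P3=9, P4=2, P5=5, P6=1, P7=6) → (P0=0, P1=3, P2=3, P3=11, P4=2, P5=5, P6=1, P7=7)
step 6: fire t2:  (P0=0, P1=3, P2=3, P3=11, P4=2, P5=5, P6=1, P7=7) → (P0=0, P1=3, P2=3, P3=10, P4=2, P5=5, P6=2, P7=7)
step 7: fire t3:  (P0=0, P1=3, P2=3, P3=10, P4=2, P5=5, P6=2, P7=7) → (P0=0, P1=5, P2=3, P3=12, P4=2, P5=5, P6=2, P7=8)

(P0=0, P1=5, P2=3, P3=12, P4=2, P5=5, P6=2, P7=8)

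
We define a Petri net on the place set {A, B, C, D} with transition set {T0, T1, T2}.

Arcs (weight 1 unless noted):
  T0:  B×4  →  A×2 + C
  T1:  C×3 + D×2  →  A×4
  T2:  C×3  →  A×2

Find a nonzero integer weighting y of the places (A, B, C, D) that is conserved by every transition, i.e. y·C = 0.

y = (A:3, B:2, C:2, D:3)

Incidence matrix C (rows=places, cols=transitions):
       T0   T1   T2
    A   2    4    2
    B  -4    0    0
    C   1   -3   -3
    D   0   -2    0

Candidate y = [3, 2, 2, 3]; check y·C column-wise:
  col T0: 3·2 + 2·-4 + 2·1 + 3·0 = 0
  col T1: 3·4 + 2·0 + 2·-3 + 3·-2 = 0
  col T2: 3·2 + 2·0 + 2·-3 + 3·0 = 0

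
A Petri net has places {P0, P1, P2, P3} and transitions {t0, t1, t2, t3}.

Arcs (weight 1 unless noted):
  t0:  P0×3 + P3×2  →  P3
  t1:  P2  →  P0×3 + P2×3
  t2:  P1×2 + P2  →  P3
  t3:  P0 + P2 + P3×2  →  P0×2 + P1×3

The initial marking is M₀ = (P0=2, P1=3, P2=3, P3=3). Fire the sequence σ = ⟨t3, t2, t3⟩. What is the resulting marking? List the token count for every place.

step 1: fire t3:  (P0=2, P1=3, P2=3, P3=3) → (P0=3, P1=6, P2=2, P3=1)
step 2: fire t2:  (P0=3, P1=6, P2=2, P3=1) → (P0=3, P1=4, P2=1, P3=2)
step 3: fire t3:  (P0=3, P1=4, P2=1, P3=2) → (P0=4, P1=7, P2=0, P3=0)

(P0=4, P1=7, P2=0, P3=0)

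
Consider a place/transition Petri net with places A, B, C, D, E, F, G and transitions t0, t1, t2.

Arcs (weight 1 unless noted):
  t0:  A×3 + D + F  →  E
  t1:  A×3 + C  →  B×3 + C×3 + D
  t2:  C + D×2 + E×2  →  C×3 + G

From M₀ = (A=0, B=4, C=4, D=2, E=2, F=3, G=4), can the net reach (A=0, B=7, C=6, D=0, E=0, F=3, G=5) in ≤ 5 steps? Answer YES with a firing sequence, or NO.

NO — not reachable within 5 firings

depth 0: 1 marking
depth 1: 2 markings reached so far
depth 2: 2 markings reached so far
(frontier empty at depth 2; search complete)
target is not among the 2 markings reachable within 5 steps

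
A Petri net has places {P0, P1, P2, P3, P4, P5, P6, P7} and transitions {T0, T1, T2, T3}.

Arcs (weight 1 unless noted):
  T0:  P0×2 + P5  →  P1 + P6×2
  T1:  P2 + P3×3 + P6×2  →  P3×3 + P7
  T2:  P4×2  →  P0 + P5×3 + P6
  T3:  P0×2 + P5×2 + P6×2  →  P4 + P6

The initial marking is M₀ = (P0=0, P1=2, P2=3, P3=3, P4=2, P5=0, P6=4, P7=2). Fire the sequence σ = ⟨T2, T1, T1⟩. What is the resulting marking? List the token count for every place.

step 1: fire T2:  (P0=0, P1=2, P2=3, P3=3, P4=2, P5=0, P6=4, P7=2) → (P0=1, P1=2, P2=3, P3=3, P4=0, P5=3, P6=5, P7=2)
step 2: fire T1:  (P0=1, P1=2, P2=3, P3=3, P4=0, P5=3, P6=5, P7=2) → (P0=1, P1=2, P2=2, P3=3, P4=0, P5=3, P6=3, P7=3)
step 3: fire T1:  (P0=1, P1=2, P2=2, P3=3, P4=0, P5=3, P6=3, P7=3) → (P0=1, P1=2, P2=1, P3=3, P4=0, P5=3, P6=1, P7=4)

(P0=1, P1=2, P2=1, P3=3, P4=0, P5=3, P6=1, P7=4)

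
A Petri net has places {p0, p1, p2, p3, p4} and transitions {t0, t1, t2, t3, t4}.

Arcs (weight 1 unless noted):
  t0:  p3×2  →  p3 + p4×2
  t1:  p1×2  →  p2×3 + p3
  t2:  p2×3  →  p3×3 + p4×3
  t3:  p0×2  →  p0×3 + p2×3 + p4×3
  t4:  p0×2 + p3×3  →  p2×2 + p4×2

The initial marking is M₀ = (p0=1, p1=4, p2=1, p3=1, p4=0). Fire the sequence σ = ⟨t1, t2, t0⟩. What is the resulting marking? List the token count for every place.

(p0=1, p1=2, p2=1, p3=4, p4=5)

step 1: fire t1:  (p0=1, p1=4, p2=1, p3=1, p4=0) → (p0=1, p1=2, p2=4, p3=2, p4=0)
step 2: fire t2:  (p0=1, p1=2, p2=4, p3=2, p4=0) → (p0=1, p1=2, p2=1, p3=5, p4=3)
step 3: fire t0:  (p0=1, p1=2, p2=1, p3=5, p4=3) → (p0=1, p1=2, p2=1, p3=4, p4=5)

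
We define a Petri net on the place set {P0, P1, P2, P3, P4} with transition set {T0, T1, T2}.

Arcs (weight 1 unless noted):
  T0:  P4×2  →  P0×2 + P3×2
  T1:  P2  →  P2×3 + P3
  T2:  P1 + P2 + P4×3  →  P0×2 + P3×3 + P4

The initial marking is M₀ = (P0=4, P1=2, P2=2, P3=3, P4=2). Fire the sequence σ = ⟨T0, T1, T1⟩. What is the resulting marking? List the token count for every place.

step 1: fire T0:  (P0=4, P1=2, P2=2, P3=3, P4=2) → (P0=6, P1=2, P2=2, P3=5, P4=0)
step 2: fire T1:  (P0=6, P1=2, P2=2, P3=5, P4=0) → (P0=6, P1=2, P2=4, P3=6, P4=0)
step 3: fire T1:  (P0=6, P1=2, P2=4, P3=6, P4=0) → (P0=6, P1=2, P2=6, P3=7, P4=0)

(P0=6, P1=2, P2=6, P3=7, P4=0)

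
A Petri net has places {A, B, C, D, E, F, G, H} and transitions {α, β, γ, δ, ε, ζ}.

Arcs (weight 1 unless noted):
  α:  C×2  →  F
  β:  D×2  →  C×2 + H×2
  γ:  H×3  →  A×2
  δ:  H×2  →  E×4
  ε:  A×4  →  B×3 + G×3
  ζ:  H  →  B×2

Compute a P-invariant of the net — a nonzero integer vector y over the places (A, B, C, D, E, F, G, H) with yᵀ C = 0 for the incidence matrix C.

y = (A:0, B:0, C:1, D:1, E:0, F:2, G:0, H:0)

Incidence matrix C (rows=places, cols=transitions):
        α    β    γ    δ    ε    ζ
    A   0    0    2    0   -4    0
    B   0    0    0    0    3    2
    C  -2    2    0    0    0    0
    D   0   -2    0    0    0    0
    E   0    0    0    4    0    0
    F   1    0    0    0    0    0
    G   0    0    0    0    3    0
    H   0    2   -3   -2    0   -1

Candidate y = [0, 0, 1, 1, 0, 2, 0, 0]; check y·C column-wise:
  col α: 1·-2 + 1·0 + 2·1 = 0
  col β: 1·2 + 1·-2 + 2·0 + 0·2 = 0
  col γ: 0·2 + 1·0 + 1·0 + 2·0 + 0·-3 = 0
  col δ: 1·0 + 1·0 + 0·4 + 2·0 + 0·-2 = 0
  col ε: 0·-4 + 0·3 + 1·0 + 1·0 + 2·0 + 0·3 = 0
  col ζ: 0·2 + 1·0 + 1·0 + 2·0 + 0·-1 = 0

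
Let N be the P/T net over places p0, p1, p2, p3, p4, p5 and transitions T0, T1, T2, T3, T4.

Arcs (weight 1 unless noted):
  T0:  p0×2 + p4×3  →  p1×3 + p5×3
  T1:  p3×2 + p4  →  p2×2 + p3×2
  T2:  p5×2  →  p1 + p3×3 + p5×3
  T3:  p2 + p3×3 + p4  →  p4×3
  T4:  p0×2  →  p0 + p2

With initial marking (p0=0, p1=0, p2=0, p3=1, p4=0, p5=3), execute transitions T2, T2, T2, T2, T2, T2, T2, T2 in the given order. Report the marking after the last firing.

step 1: fire T2:  (p0=0, p1=0, p2=0, p3=1, p4=0, p5=3) → (p0=0, p1=1, p2=0, p3=4, p4=0, p5=4)
step 2: fire T2:  (p0=0, p1=1, p2=0, p3=4, p4=0, p5=4) → (p0=0, p1=2, p2=0, p3=7, p4=0, p5=5)
step 3: fire T2:  (p0=0, p1=2, p2=0, p3=7, p4=0, p5=5) → (p0=0, p1=3, p2=0, p3=10, p4=0, p5=6)
step 4: fire T2:  (p0=0, p1=3, p2=0, p3=10, p4=0, p5=6) → (p0=0, p1=4, p2=0, p3=13, p4=0, p5=7)
step 5: fire T2:  (p0=0, p1=4, p2=0, p3=13, p4=0, p5=7) → (p0=0, p1=5, p2=0, p3=16, p4=0, p5=8)
step 6: fire T2:  (p0=0, p1=5, p2=0, p3=16, p4=0, p5=8) → (p0=0, p1=6, p2=0, p3=19, p4=0, p5=9)
step 7: fire T2:  (p0=0, p1=6, p2=0, p3=19, p4=0, p5=9) → (p0=0, p1=7, p2=0, p3=22, p4=0, p5=10)
step 8: fire T2:  (p0=0, p1=7, p2=0, p3=22, p4=0, p5=10) → (p0=0, p1=8, p2=0, p3=25, p4=0, p5=11)

(p0=0, p1=8, p2=0, p3=25, p4=0, p5=11)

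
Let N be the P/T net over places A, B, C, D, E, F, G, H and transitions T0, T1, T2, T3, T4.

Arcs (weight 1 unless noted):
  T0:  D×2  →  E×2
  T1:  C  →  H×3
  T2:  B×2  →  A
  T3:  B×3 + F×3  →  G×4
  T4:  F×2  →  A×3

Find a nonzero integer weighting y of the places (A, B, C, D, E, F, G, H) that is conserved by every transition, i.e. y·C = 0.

y = (A:0, B:0, C:0, D:1, E:1, F:0, G:0, H:0)

Incidence matrix C (rows=places, cols=transitions):
       T0   T1   T2   T3   T4
    A   0    0    1    0    3
    B   0    0   -2   -3    0
    C   0   -1    0    0    0
    D  -2    0    0    0    0
    E   2    0    0    0    0
    F   0    0    0   -3   -2
    G   0    0    0    4    0
    H   0    3    0    0    0

Candidate y = [0, 0, 0, 1, 1, 0, 0, 0]; check y·C column-wise:
  col T0: 1·-2 + 1·2 = 0
  col T1: 0·-1 + 1·0 + 1·0 + 0·3 = 0
  col T2: 0·1 + 0·-2 + 1·0 + 1·0 = 0
  col T3: 0·-3 + 1·0 + 1·0 + 0·-3 + 0·4 = 0
  col T4: 0·3 + 1·0 + 1·0 + 0·-2 = 0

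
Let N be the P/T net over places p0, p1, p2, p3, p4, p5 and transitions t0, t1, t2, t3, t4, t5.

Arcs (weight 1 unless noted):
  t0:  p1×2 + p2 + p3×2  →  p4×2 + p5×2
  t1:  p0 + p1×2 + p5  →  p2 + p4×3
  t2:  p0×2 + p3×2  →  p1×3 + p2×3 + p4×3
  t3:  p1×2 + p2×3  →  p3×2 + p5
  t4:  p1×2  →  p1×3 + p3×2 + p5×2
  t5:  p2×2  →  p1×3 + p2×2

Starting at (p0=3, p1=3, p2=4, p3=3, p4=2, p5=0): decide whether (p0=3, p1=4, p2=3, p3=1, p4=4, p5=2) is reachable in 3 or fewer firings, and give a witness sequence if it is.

YES — reachable via ⟨t0, t5⟩ (2 firings)

step 1: fire t0:  (p0=3, p1=3, p2=4, p3=3, p4=2, p5=0) → (p0=3, p1=1, p2=3, p3=1, p4=4, p5=2)
step 2: fire t5:  (p0=3, p1=1, p2=3, p3=1, p4=4, p5=2) → (p0=3, p1=4, p2=3, p3=1, p4=4, p5=2)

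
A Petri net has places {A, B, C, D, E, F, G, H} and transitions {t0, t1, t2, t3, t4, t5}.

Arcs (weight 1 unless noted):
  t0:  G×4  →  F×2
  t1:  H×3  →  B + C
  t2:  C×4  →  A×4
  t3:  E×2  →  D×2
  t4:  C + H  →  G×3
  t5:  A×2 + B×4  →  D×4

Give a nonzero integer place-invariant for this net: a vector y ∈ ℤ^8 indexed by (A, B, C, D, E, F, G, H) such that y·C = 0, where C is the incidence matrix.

y = (A:6, B:-6, C:6, D:-3, E:-3, F:4, G:2, H:0)

Incidence matrix C (rows=places, cols=transitions):
       t0   t1   t2   t3   t4   t5
    A   0    0    4    0    0   -2
    B   0    1    0    0    0   -4
    C   0    1   -4    0   -1    0
    D   0    0    0    2    0    4
    E   0    0    0   -2    0    0
    F   2    0    0    0    0    0
    G  -4    0    0    0    3    0
    H   0   -3    0    0   -1    0

Candidate y = [6, -6, 6, -3, -3, 4, 2, 0]; check y·C column-wise:
  col t0: 6·0 + -6·0 + 6·0 + -3·0 + -3·0 + 4·2 + 2·-4 = 0
  col t1: 6·0 + -6·1 + 6·1 + -3·0 + -3·0 + 4·0 + 2·0 + 0·-3 = 0
  col t2: 6·4 + -6·0 + 6·-4 + -3·0 + -3·0 + 4·0 + 2·0 = 0
  col t3: 6·0 + -6·0 + 6·0 + -3·2 + -3·-2 + 4·0 + 2·0 = 0
  col t4: 6·0 + -6·0 + 6·-1 + -3·0 + -3·0 + 4·0 + 2·3 + 0·-1 = 0
  col t5: 6·-2 + -6·-4 + 6·0 + -3·4 + -3·0 + 4·0 + 2·0 = 0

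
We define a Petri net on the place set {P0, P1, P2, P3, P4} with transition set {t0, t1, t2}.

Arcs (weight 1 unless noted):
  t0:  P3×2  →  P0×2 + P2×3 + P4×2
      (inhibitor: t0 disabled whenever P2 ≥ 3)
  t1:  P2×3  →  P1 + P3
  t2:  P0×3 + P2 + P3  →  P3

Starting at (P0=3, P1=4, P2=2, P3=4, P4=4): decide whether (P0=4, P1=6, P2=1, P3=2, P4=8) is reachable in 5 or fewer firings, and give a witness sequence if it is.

step 1: fire t0:  (P0=3, P1=4, P2=2, P3=4, P4=4) → (P0=5, P1=4, P2=5, P3=2, P4=6)
step 2: fire t1:  (P0=5, P1=4, P2=5, P3=2, P4=6) → (P0=5, P1=5, P2=2, P3=3, P4=6)
step 3: fire t0:  (P0=5, P1=5, P2=2, P3=3, P4=6) → (P0=7, P1=5, P2=5, P3=1, P4=8)
step 4: fire t1:  (P0=7, P1=5, P2=5, P3=1, P4=8) → (P0=7, P1=6, P2=2, P3=2, P4=8)
step 5: fire t2:  (P0=7, P1=6, P2=2, P3=2, P4=8) → (P0=4, P1=6, P2=1, P3=2, P4=8)

YES — reachable via ⟨t0, t1, t0, t1, t2⟩ (5 firings)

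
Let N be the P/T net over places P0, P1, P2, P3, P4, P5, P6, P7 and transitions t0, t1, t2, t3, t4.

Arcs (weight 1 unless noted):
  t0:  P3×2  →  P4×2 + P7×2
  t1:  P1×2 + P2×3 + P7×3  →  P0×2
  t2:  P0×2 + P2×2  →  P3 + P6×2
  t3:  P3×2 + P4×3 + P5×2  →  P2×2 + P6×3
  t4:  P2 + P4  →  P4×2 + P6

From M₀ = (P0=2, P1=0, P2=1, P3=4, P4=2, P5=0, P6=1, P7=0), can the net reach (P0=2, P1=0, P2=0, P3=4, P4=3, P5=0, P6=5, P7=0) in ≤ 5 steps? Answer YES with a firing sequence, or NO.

depth 0: 1 marking
depth 1: 3 markings reached so far
depth 2: 5 markings reached so far
depth 3: 6 markings reached so far
depth 4: 6 markings reached so far
(frontier empty at depth 4; search complete)
target is not among the 6 markings reachable within 5 steps

NO — not reachable within 5 firings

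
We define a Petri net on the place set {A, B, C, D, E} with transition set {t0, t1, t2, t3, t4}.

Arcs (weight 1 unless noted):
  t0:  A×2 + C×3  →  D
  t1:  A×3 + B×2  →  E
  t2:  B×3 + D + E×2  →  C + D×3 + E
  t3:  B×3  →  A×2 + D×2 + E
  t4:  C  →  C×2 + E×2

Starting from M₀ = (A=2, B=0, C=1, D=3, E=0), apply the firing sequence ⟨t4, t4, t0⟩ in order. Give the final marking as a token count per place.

step 1: fire t4:  (A=2, B=0, C=1, D=3, E=0) → (A=2, B=0, C=2, D=3, E=2)
step 2: fire t4:  (A=2, B=0, C=2, D=3, E=2) → (A=2, B=0, C=3, D=3, E=4)
step 3: fire t0:  (A=2, B=0, C=3, D=3, E=4) → (A=0, B=0, C=0, D=4, E=4)

(A=0, B=0, C=0, D=4, E=4)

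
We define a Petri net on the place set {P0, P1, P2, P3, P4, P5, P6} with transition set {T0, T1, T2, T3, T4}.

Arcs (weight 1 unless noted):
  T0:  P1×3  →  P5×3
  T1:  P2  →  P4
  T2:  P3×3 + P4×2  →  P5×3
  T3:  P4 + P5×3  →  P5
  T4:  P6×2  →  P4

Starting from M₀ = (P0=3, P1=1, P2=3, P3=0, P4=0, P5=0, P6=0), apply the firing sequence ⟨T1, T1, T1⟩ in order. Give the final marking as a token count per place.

(P0=3, P1=1, P2=0, P3=0, P4=3, P5=0, P6=0)

step 1: fire T1:  (P0=3, P1=1, P2=3, P3=0, P4=0, P5=0, P6=0) → (P0=3, P1=1, P2=2, P3=0, P4=1, P5=0, P6=0)
step 2: fire T1:  (P0=3, P1=1, P2=2, P3=0, P4=1, P5=0, P6=0) → (P0=3, P1=1, P2=1, P3=0, P4=2, P5=0, P6=0)
step 3: fire T1:  (P0=3, P1=1, P2=1, P3=0, P4=2, P5=0, P6=0) → (P0=3, P1=1, P2=0, P3=0, P4=3, P5=0, P6=0)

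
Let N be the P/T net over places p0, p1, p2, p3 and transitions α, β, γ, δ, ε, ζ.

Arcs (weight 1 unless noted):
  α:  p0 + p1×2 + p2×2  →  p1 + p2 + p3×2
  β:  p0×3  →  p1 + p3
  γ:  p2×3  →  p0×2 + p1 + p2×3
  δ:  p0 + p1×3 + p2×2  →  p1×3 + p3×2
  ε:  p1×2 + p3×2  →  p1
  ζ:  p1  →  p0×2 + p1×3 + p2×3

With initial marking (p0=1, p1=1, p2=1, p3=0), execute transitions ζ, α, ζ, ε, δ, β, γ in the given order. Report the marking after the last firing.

(p0=2, p1=5, p2=4, p3=3)

step 1: fire ζ:  (p0=1, p1=1, p2=1, p3=0) → (p0=3, p1=3, p2=4, p3=0)
step 2: fire α:  (p0=3, p1=3, p2=4, p3=0) → (p0=2, p1=2, p2=3, p3=2)
step 3: fire ζ:  (p0=2, p1=2, p2=3, p3=2) → (p0=4, p1=4, p2=6, p3=2)
step 4: fire ε:  (p0=4, p1=4, p2=6, p3=2) → (p0=4, p1=3, p2=6, p3=0)
step 5: fire δ:  (p0=4, p1=3, p2=6, p3=0) → (p0=3, p1=3, p2=4, p3=2)
step 6: fire β:  (p0=3, p1=3, p2=4, p3=2) → (p0=0, p1=4, p2=4, p3=3)
step 7: fire γ:  (p0=0, p1=4, p2=4, p3=3) → (p0=2, p1=5, p2=4, p3=3)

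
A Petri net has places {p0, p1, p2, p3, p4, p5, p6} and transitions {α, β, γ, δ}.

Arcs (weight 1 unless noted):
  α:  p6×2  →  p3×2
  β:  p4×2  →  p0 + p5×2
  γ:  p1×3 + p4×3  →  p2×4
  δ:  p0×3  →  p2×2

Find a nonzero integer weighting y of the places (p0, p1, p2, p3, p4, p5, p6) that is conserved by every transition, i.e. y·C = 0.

Incidence matrix C (rows=places, cols=transitions):
        α    β    γ    δ
   p0   0    1    0   -3
   p1   0    0   -3    0
   p2   0    0    4    2
   p3   2    0    0    0
   p4   0   -2   -3    0
   p5   0    2    0    0
   p6  -2    0    0    0

Candidate y = [2, 3, 3, 0, 1, 0, 0]; check y·C column-wise:
  col α: 2·0 + 3·0 + 3·0 + 0·2 + 1·0 + 0·-2 = 0
  col β: 2·1 + 3·0 + 3·0 + 1·-2 + 0·2 = 0
  col γ: 2·0 + 3·-3 + 3·4 + 1·-3 = 0
  col δ: 2·-3 + 3·0 + 3·2 + 1·0 = 0

y = (p0:2, p1:3, p2:3, p3:0, p4:1, p5:0, p6:0)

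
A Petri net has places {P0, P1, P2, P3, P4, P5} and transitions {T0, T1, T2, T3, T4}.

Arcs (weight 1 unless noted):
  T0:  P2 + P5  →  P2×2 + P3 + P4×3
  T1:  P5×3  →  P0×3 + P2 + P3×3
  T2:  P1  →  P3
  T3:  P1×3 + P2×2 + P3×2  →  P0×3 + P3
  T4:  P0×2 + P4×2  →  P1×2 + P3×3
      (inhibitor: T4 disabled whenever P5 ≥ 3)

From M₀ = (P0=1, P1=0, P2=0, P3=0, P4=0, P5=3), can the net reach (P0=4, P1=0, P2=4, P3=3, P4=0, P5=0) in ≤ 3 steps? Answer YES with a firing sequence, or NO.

NO — not reachable within 3 firings

depth 0: 1 marking
depth 1: 2 markings reached so far
depth 2: 2 markings reached so far
(frontier empty at depth 2; search complete)
target is not among the 2 markings reachable within 3 steps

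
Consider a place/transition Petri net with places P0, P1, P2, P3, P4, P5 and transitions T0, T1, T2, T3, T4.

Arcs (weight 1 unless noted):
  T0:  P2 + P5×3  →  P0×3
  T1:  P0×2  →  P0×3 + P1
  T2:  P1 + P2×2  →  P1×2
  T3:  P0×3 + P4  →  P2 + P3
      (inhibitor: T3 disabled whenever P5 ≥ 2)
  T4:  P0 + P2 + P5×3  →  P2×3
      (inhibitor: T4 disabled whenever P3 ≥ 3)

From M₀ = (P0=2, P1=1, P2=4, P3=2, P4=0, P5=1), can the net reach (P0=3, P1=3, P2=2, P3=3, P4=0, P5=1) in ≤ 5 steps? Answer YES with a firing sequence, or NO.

NO — not reachable within 5 firings

depth 0: 1 marking
depth 1: 3 markings reached so far
depth 2: 6 markings reached so far
depth 3: 9 markings reached so far
depth 4: 12 markings reached so far
depth 5: 15 markings reached so far
target is not among the 15 markings reachable within 5 steps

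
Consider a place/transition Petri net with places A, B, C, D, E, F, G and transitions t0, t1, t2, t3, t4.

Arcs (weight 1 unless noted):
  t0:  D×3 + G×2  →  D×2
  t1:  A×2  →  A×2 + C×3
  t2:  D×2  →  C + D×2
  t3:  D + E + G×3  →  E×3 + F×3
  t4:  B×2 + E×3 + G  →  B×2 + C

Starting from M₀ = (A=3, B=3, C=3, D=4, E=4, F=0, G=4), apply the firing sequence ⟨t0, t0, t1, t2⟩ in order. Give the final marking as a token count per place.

step 1: fire t0:  (A=3, B=3, C=3, D=4, E=4, F=0, G=4) → (A=3, B=3, C=3, D=3, E=4, F=0, G=2)
step 2: fire t0:  (A=3, B=3, C=3, D=3, E=4, F=0, G=2) → (A=3, B=3, C=3, D=2, E=4, F=0, G=0)
step 3: fire t1:  (A=3, B=3, C=3, D=2, E=4, F=0, G=0) → (A=3, B=3, C=6, D=2, E=4, F=0, G=0)
step 4: fire t2:  (A=3, B=3, C=6, D=2, E=4, F=0, G=0) → (A=3, B=3, C=7, D=2, E=4, F=0, G=0)

(A=3, B=3, C=7, D=2, E=4, F=0, G=0)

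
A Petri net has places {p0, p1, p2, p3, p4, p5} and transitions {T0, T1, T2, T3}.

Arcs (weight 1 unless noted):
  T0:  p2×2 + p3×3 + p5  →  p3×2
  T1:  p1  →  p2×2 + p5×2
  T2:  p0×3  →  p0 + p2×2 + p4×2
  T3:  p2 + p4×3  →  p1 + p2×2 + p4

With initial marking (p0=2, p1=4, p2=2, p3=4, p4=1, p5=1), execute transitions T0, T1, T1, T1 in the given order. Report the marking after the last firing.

step 1: fire T0:  (p0=2, p1=4, p2=2, p3=4, p4=1, p5=1) → (p0=2, p1=4, p2=0, p3=3, p4=1, p5=0)
step 2: fire T1:  (p0=2, p1=4, p2=0, p3=3, p4=1, p5=0) → (p0=2, p1=3, p2=2, p3=3, p4=1, p5=2)
step 3: fire T1:  (p0=2, p1=3, p2=2, p3=3, p4=1, p5=2) → (p0=2, p1=2, p2=4, p3=3, p4=1, p5=4)
step 4: fire T1:  (p0=2, p1=2, p2=4, p3=3, p4=1, p5=4) → (p0=2, p1=1, p2=6, p3=3, p4=1, p5=6)

(p0=2, p1=1, p2=6, p3=3, p4=1, p5=6)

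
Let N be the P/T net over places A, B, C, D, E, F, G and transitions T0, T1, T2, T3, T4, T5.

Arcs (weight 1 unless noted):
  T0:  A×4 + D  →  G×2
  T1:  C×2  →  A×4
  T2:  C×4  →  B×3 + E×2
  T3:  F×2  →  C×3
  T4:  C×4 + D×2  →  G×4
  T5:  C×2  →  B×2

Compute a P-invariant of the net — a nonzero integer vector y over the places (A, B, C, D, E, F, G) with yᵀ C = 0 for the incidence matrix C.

Incidence matrix C (rows=places, cols=transitions):
       T0   T1   T2   T3   T4   T5
    A  -4    4    0    0    0    0
    B   0    0    3    0    0    2
    C   0   -2   -4    3   -4   -2
    D  -1    0    0    0   -2    0
    E   0    0    2    0    0    0
    F   0    0    0   -2    0    0
    G   2    0    0    0    4    0

Candidate y = [1, 2, 2, -4, 1, 3, 0]; check y·C column-wise:
  col T0: 1·-4 + 2·0 + 2·0 + -4·-1 + 1·0 + 3·0 + 0·2 = 0
  col T1: 1·4 + 2·0 + 2·-2 + -4·0 + 1·0 + 3·0 = 0
  col T2: 1·0 + 2·3 + 2·-4 + -4·0 + 1·2 + 3·0 = 0
  col T3: 1·0 + 2·0 + 2·3 + -4·0 + 1·0 + 3·-2 = 0
  col T4: 1·0 + 2·0 + 2·-4 + -4·-2 + 1·0 + 3·0 + 0·4 = 0
  col T5: 1·0 + 2·2 + 2·-2 + -4·0 + 1·0 + 3·0 = 0

y = (A:1, B:2, C:2, D:-4, E:1, F:3, G:0)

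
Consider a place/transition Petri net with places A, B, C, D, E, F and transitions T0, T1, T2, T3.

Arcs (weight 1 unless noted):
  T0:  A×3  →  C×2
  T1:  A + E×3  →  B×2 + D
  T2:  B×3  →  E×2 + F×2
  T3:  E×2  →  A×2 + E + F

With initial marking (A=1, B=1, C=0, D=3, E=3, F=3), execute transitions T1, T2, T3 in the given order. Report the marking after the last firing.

step 1: fire T1:  (A=1, B=1, C=0, D=3, E=3, F=3) → (A=0, B=3, C=0, D=4, E=0, F=3)
step 2: fire T2:  (A=0, B=3, C=0, D=4, E=0, F=3) → (A=0, B=0, C=0, D=4, E=2, F=5)
step 3: fire T3:  (A=0, B=0, C=0, D=4, E=2, F=5) → (A=2, B=0, C=0, D=4, E=1, F=6)

(A=2, B=0, C=0, D=4, E=1, F=6)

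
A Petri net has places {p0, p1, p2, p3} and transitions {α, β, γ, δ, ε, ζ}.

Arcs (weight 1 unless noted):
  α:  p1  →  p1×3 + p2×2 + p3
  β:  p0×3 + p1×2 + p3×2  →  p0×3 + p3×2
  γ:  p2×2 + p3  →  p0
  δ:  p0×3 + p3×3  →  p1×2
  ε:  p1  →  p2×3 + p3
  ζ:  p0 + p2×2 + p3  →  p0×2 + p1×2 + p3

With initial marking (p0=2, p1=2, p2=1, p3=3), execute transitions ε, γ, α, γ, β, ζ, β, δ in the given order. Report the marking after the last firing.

step 1: fire ε:  (p0=2, p1=2, p2=1, p3=3) → (p0=2, p1=1, p2=4, p3=4)
step 2: fire γ:  (p0=2, p1=1, p2=4, p3=4) → (p0=3, p1=1, p2=2, p3=3)
step 3: fire α:  (p0=3, p1=1, p2=2, p3=3) → (p0=3, p1=3, p2=4, p3=4)
step 4: fire γ:  (p0=3, p1=3, p2=4, p3=4) → (p0=4, p1=3, p2=2, p3=3)
step 5: fire β:  (p0=4, p1=3, p2=2, p3=3) → (p0=4, p1=1, p2=2, p3=3)
step 6: fire ζ:  (p0=4, p1=1, p2=2, p3=3) → (p0=5, p1=3, p2=0, p3=3)
step 7: fire β:  (p0=5, p1=3, p2=0, p3=3) → (p0=5, p1=1, p2=0, p3=3)
step 8: fire δ:  (p0=5, p1=1, p2=0, p3=3) → (p0=2, p1=3, p2=0, p3=0)

(p0=2, p1=3, p2=0, p3=0)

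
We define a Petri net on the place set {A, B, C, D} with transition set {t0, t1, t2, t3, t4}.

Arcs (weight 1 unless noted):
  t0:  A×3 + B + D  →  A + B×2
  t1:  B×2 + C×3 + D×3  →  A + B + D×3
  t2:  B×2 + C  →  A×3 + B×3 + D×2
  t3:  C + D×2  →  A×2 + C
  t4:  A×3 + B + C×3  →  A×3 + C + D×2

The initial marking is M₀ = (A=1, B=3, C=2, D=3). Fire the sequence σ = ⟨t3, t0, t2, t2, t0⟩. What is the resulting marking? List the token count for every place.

step 1: fire t3:  (A=1, B=3, C=2, D=3) → (A=3, B=3, C=2, D=1)
step 2: fire t0:  (A=3, B=3, C=2, D=1) → (A=1, B=4, C=2, D=0)
step 3: fire t2:  (A=1, B=4, C=2, D=0) → (A=4, B=5, C=1, D=2)
step 4: fire t2:  (A=4, B=5, C=1, D=2) → (A=7, B=6, C=0, D=4)
step 5: fire t0:  (A=7, B=6, C=0, D=4) → (A=5, B=7, C=0, D=3)

(A=5, B=7, C=0, D=3)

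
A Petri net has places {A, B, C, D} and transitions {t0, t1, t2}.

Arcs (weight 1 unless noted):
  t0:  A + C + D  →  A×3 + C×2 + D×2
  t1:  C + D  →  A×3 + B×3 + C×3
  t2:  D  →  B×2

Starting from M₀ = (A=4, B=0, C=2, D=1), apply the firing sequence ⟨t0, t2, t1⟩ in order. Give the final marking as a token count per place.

(A=9, B=5, C=5, D=0)

step 1: fire t0:  (A=4, B=0, C=2, D=1) → (A=6, B=0, C=3, D=2)
step 2: fire t2:  (A=6, B=0, C=3, D=2) → (A=6, B=2, C=3, D=1)
step 3: fire t1:  (A=6, B=2, C=3, D=1) → (A=9, B=5, C=5, D=0)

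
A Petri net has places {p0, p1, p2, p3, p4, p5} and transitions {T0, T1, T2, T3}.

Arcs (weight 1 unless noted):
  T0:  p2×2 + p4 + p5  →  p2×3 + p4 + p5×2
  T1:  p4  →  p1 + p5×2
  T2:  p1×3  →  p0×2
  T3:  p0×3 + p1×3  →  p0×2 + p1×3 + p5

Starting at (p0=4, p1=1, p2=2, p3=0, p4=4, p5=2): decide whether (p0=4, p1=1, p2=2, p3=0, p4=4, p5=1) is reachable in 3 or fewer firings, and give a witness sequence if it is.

NO — not reachable within 3 firings

depth 0: 1 marking
depth 1: 3 markings reached so far
depth 2: 6 markings reached so far
depth 3: 12 markings reached so far
target is not among the 12 markings reachable within 3 steps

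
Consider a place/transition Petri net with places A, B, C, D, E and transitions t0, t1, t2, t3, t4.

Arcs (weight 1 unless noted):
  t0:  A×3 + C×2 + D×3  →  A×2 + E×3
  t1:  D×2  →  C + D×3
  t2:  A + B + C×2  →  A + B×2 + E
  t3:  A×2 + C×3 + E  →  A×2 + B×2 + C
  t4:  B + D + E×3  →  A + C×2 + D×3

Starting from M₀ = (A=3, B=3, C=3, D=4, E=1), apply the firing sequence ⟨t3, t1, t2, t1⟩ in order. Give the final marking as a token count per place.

step 1: fire t3:  (A=3, B=3, C=3, D=4, E=1) → (A=3, B=5, C=1, D=4, E=0)
step 2: fire t1:  (A=3, B=5, C=1, D=4, E=0) → (A=3, B=5, C=2, D=5, E=0)
step 3: fire t2:  (A=3, B=5, C=2, D=5, E=0) → (A=3, B=6, C=0, D=5, E=1)
step 4: fire t1:  (A=3, B=6, C=0, D=5, E=1) → (A=3, B=6, C=1, D=6, E=1)

(A=3, B=6, C=1, D=6, E=1)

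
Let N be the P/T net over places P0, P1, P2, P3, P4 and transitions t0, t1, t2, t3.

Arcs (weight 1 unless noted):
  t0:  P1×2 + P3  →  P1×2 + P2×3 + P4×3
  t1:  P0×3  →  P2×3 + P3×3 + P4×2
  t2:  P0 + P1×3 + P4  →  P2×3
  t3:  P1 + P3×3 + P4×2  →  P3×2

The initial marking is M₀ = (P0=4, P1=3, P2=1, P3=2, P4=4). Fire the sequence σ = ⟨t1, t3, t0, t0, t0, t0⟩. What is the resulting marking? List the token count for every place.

(P0=1, P1=2, P2=16, P3=0, P4=16)

step 1: fire t1:  (P0=4, P1=3, P2=1, P3=2, P4=4) → (P0=1, P1=3, P2=4, P3=5, P4=6)
step 2: fire t3:  (P0=1, P1=3, P2=4, P3=5, P4=6) → (P0=1, P1=2, P2=4, P3=4, P4=4)
step 3: fire t0:  (P0=1, P1=2, P2=4, P3=4, P4=4) → (P0=1, P1=2, P2=7, P3=3, P4=7)
step 4: fire t0:  (P0=1, P1=2, P2=7, P3=3, P4=7) → (P0=1, P1=2, P2=10, P3=2, P4=10)
step 5: fire t0:  (P0=1, P1=2, P2=10, P3=2, P4=10) → (P0=1, P1=2, P2=13, P3=1, P4=13)
step 6: fire t0:  (P0=1, P1=2, P2=13, P3=1, P4=13) → (P0=1, P1=2, P2=16, P3=0, P4=16)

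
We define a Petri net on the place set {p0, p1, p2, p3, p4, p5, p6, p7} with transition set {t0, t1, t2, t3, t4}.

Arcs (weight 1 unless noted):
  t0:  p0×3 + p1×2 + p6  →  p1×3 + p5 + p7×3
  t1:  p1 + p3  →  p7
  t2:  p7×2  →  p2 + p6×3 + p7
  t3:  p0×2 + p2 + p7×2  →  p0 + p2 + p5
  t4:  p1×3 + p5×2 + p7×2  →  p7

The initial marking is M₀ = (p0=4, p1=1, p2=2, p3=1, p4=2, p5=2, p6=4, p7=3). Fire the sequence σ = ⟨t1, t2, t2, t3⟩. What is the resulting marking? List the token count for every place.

(p0=3, p1=0, p2=4, p3=0, p4=2, p5=3, p6=10, p7=0)

step 1: fire t1:  (p0=4, p1=1, p2=2, p3=1, p4=2, p5=2, p6=4, p7=3) → (p0=4, p1=0, p2=2, p3=0, p4=2, p5=2, p6=4, p7=4)
step 2: fire t2:  (p0=4, p1=0, p2=2, p3=0, p4=2, p5=2, p6=4, p7=4) → (p0=4, p1=0, p2=3, p3=0, p4=2, p5=2, p6=7, p7=3)
step 3: fire t2:  (p0=4, p1=0, p2=3, p3=0, p4=2, p5=2, p6=7, p7=3) → (p0=4, p1=0, p2=4, p3=0, p4=2, p5=2, p6=10, p7=2)
step 4: fire t3:  (p0=4, p1=0, p2=4, p3=0, p4=2, p5=2, p6=10, p7=2) → (p0=3, p1=0, p2=4, p3=0, p4=2, p5=3, p6=10, p7=0)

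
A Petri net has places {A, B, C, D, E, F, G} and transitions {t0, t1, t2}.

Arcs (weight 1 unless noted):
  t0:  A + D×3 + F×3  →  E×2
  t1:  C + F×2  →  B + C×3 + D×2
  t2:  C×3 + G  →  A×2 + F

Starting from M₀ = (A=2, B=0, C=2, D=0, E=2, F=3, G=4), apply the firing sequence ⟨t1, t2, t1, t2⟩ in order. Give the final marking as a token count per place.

(A=6, B=2, C=0, D=4, E=2, F=1, G=2)

step 1: fire t1:  (A=2, B=0, C=2, D=0, E=2, F=3, G=4) → (A=2, B=1, C=4, D=2, E=2, F=1, G=4)
step 2: fire t2:  (A=2, B=1, C=4, D=2, E=2, F=1, G=4) → (A=4, B=1, C=1, D=2, E=2, F=2, G=3)
step 3: fire t1:  (A=4, B=1, C=1, D=2, E=2, F=2, G=3) → (A=4, B=2, C=3, D=4, E=2, F=0, G=3)
step 4: fire t2:  (A=4, B=2, C=3, D=4, E=2, F=0, G=3) → (A=6, B=2, C=0, D=4, E=2, F=1, G=2)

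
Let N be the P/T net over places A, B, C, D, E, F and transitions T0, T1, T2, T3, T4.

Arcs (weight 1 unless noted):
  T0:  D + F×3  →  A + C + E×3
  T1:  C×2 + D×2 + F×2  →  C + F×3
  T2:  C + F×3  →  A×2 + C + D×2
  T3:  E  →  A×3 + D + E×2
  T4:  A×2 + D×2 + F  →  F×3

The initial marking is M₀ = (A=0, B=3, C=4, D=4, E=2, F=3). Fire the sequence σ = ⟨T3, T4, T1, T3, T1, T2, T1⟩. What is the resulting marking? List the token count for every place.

step 1: fire T3:  (A=0, B=3, C=4, D=4, E=2, F=3) → (A=3, B=3, C=4, D=5, E=3, F=3)
step 2: fire T4:  (A=3, B=3, C=4, D=5, E=3, F=3) → (A=1, B=3, C=4, D=3, E=3, F=5)
step 3: fire T1:  (A=1, B=3, C=4, D=3, E=3, F=5) → (A=1, B=3, C=3, D=1, E=3, F=6)
step 4: fire T3:  (A=1, B=3, C=3, D=1, E=3, F=6) → (A=4, B=3, C=3, D=2, E=4, F=6)
step 5: fire T1:  (A=4, B=3, C=3, D=2, E=4, F=6) → (A=4, B=3, C=2, D=0, E=4, F=7)
step 6: fire T2:  (A=4, B=3, C=2, D=0, E=4, F=7) → (A=6, B=3, C=2, D=2, E=4, F=4)
step 7: fire T1:  (A=6, B=3, C=2, D=2, E=4, F=4) → (A=6, B=3, C=1, D=0, E=4, F=5)

(A=6, B=3, C=1, D=0, E=4, F=5)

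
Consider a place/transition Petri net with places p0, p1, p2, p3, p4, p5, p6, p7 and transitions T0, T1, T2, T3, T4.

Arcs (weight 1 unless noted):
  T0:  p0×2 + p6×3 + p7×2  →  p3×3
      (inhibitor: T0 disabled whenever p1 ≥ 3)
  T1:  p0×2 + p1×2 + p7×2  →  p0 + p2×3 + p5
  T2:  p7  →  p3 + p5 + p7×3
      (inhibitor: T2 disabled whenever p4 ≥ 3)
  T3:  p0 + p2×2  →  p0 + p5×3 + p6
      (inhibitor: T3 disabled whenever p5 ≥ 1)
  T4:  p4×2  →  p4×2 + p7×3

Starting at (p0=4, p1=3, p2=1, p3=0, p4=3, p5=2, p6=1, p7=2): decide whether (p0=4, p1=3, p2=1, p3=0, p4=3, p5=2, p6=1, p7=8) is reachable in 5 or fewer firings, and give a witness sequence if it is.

step 1: fire T4:  (p0=4, p1=3, p2=1, p3=0, p4=3, p5=2, p6=1, p7=2) → (p0=4, p1=3, p2=1, p3=0, p4=3, p5=2, p6=1, p7=5)
step 2: fire T4:  (p0=4, p1=3, p2=1, p3=0, p4=3, p5=2, p6=1, p7=5) → (p0=4, p1=3, p2=1, p3=0, p4=3, p5=2, p6=1, p7=8)

YES — reachable via ⟨T4, T4⟩ (2 firings)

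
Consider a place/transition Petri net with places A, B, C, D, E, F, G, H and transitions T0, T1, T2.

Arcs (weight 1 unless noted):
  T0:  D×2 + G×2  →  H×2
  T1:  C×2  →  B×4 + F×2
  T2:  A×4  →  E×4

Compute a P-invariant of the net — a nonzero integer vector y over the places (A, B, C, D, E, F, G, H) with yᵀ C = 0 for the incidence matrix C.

Incidence matrix C (rows=places, cols=transitions):
       T0   T1   T2
    A   0    0   -4
    B   0    4    0
    C   0   -2    0
    D  -2    0    0
    E   0    0    4
    F   0    2    0
    G  -2    0    0
    H   2    0    0

Candidate y = [0, 1, 2, 0, 0, 0, 0, 0]; check y·C column-wise:
  col T0: 1·0 + 2·0 + 0·-2 + 0·-2 + 0·2 = 0
  col T1: 1·4 + 2·-2 + 0·2 = 0
  col T2: 0·-4 + 1·0 + 2·0 + 0·4 = 0

y = (A:0, B:1, C:2, D:0, E:0, F:0, G:0, H:0)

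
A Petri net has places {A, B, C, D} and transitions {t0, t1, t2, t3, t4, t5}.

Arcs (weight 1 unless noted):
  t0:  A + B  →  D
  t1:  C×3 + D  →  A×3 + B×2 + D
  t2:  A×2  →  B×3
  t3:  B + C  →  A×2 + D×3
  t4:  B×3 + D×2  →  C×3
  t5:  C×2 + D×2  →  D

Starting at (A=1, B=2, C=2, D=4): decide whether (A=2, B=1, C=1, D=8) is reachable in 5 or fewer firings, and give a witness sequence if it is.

depth 0: 1 marking
depth 1: 4 markings reached so far
depth 2: 8 markings reached so far
depth 3: 11 markings reached so far
depth 4: 17 markings reached so far
depth 5: 27 markings reached so far
target is not among the 27 markings reachable within 5 steps

NO — not reachable within 5 firings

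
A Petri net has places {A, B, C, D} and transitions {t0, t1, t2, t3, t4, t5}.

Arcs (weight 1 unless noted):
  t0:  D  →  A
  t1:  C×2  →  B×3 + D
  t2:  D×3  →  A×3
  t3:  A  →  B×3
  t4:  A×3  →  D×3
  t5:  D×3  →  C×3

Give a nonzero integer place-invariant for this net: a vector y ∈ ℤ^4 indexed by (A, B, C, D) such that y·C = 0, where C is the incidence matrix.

Incidence matrix C (rows=places, cols=transitions):
       t0   t1   t2   t3   t4   t5
    A   1    0    3   -1   -3    0
    B   0    3    0    3    0    0
    C   0   -2    0    0    0    3
    D  -1    1   -3    0    3   -3

Candidate y = [3, 1, 3, 3]; check y·C column-wise:
  col t0: 3·1 + 1·0 + 3·0 + 3·-1 = 0
  col t1: 3·0 + 1·3 + 3·-2 + 3·1 = 0
  col t2: 3·3 + 1·0 + 3·0 + 3·-3 = 0
  col t3: 3·-1 + 1·3 + 3·0 + 3·0 = 0
  col t4: 3·-3 + 1·0 + 3·0 + 3·3 = 0
  col t5: 3·0 + 1·0 + 3·3 + 3·-3 = 0

y = (A:3, B:1, C:3, D:3)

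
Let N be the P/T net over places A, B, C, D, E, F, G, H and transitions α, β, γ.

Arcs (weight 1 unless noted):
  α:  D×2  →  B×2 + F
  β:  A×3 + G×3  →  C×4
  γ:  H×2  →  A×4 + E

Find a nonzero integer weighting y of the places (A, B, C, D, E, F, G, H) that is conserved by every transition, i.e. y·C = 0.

y = (A:0, B:1, C:0, D:1, E:0, F:0, G:0, H:0)

Incidence matrix C (rows=places, cols=transitions):
        α    β    γ
    A   0   -3    4
    B   2    0    0
    C   0    4    0
    D  -2    0    0
    E   0    0    1
    F   1    0    0
    G   0   -3    0
    H   0    0   -2

Candidate y = [0, 1, 0, 1, 0, 0, 0, 0]; check y·C column-wise:
  col α: 1·2 + 1·-2 + 0·1 = 0
  col β: 0·-3 + 1·0 + 0·4 + 1·0 + 0·-3 = 0
  col γ: 0·4 + 1·0 + 1·0 + 0·1 + 0·-2 = 0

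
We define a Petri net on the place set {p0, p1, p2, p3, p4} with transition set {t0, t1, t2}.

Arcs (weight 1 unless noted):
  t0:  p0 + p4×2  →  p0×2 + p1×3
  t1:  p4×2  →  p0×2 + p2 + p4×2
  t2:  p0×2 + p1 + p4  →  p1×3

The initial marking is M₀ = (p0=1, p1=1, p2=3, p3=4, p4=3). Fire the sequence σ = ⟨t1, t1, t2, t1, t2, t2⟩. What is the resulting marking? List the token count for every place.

(p0=1, p1=7, p2=6, p3=4, p4=0)

step 1: fire t1:  (p0=1, p1=1, p2=3, p3=4, p4=3) → (p0=3, p1=1, p2=4, p3=4, p4=3)
step 2: fire t1:  (p0=3, p1=1, p2=4, p3=4, p4=3) → (p0=5, p1=1, p2=5, p3=4, p4=3)
step 3: fire t2:  (p0=5, p1=1, p2=5, p3=4, p4=3) → (p0=3, p1=3, p2=5, p3=4, p4=2)
step 4: fire t1:  (p0=3, p1=3, p2=5, p3=4, p4=2) → (p0=5, p1=3, p2=6, p3=4, p4=2)
step 5: fire t2:  (p0=5, p1=3, p2=6, p3=4, p4=2) → (p0=3, p1=5, p2=6, p3=4, p4=1)
step 6: fire t2:  (p0=3, p1=5, p2=6, p3=4, p4=1) → (p0=1, p1=7, p2=6, p3=4, p4=0)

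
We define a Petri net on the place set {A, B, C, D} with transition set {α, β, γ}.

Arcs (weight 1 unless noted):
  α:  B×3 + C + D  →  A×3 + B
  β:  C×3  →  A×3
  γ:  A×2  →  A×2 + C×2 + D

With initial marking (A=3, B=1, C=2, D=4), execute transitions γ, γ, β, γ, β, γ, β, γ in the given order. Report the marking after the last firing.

(A=12, B=1, C=3, D=9)

step 1: fire γ:  (A=3, B=1, C=2, D=4) → (A=3, B=1, C=4, D=5)
step 2: fire γ:  (A=3, B=1, C=4, D=5) → (A=3, B=1, C=6, D=6)
step 3: fire β:  (A=3, B=1, C=6, D=6) → (A=6, B=1, C=3, D=6)
step 4: fire γ:  (A=6, B=1, C=3, D=6) → (A=6, B=1, C=5, D=7)
step 5: fire β:  (A=6, B=1, C=5, D=7) → (A=9, B=1, C=2, D=7)
step 6: fire γ:  (A=9, B=1, C=2, D=7) → (A=9, B=1, C=4, D=8)
step 7: fire β:  (A=9, B=1, C=4, D=8) → (A=12, B=1, C=1, D=8)
step 8: fire γ:  (A=12, B=1, C=1, D=8) → (A=12, B=1, C=3, D=9)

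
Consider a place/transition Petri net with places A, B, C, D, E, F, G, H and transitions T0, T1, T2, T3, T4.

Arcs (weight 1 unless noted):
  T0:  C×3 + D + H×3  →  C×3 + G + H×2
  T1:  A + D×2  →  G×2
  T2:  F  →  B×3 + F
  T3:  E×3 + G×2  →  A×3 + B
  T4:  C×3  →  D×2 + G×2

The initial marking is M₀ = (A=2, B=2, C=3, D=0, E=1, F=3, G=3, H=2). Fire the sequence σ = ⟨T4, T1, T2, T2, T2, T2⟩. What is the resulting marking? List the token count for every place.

step 1: fire T4:  (A=2, B=2, C=3, D=0, E=1, F=3, G=3, H=2) → (A=2, B=2, C=0, D=2, E=1, F=3, G=5, H=2)
step 2: fire T1:  (A=2, B=2, C=0, D=2, E=1, F=3, G=5, H=2) → (A=1, B=2, C=0, D=0, E=1, F=3, G=7, H=2)
step 3: fire T2:  (A=1, B=2, C=0, D=0, E=1, F=3, G=7, H=2) → (A=1, B=5, C=0, D=0, E=1, F=3, G=7, H=2)
step 4: fire T2:  (A=1, B=5, C=0, D=0, E=1, F=3, G=7, H=2) → (A=1, B=8, C=0, D=0, E=1, F=3, G=7, H=2)
step 5: fire T2:  (A=1, B=8, C=0, D=0, E=1, F=3, G=7, H=2) → (A=1, B=11, C=0, D=0, E=1, F=3, G=7, H=2)
step 6: fire T2:  (A=1, B=11, C=0, D=0, E=1, F=3, G=7, H=2) → (A=1, B=14, C=0, D=0, E=1, F=3, G=7, H=2)

(A=1, B=14, C=0, D=0, E=1, F=3, G=7, H=2)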